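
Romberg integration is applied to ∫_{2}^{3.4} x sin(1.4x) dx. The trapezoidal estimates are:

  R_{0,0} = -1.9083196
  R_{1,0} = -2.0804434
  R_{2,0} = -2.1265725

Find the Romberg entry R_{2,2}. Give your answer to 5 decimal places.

-2.14222

R_{1,1} = (4·(-2.0804434) − (-1.9083196)) / 3 = -2.1378180
R_{2,1} = -2.1265725 + (-2.1265725 − (-2.0804434))/3 = -2.1419489
R_{2,2} = -2.1419489 + (-2.1419489 − (-2.1378180))/15 = -2.1422243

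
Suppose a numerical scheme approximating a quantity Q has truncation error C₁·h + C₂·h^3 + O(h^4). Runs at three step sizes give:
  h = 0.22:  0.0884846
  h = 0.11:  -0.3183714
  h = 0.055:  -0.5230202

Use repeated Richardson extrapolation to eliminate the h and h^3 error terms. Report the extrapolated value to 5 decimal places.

-0.72802

First eliminate the h term (factor 2^1 = 2):
  B₁ = (2·(-0.3183714) − 0.0884846)/1 = -0.7252274
  B₂ = (2·(-0.5230202) − (-0.3183714))/1 = -0.7276690
Then eliminate the h^3 term (factor 2^3 = 8):
  (8·(-0.7276690) − (-0.7252274))/7 = -0.7280178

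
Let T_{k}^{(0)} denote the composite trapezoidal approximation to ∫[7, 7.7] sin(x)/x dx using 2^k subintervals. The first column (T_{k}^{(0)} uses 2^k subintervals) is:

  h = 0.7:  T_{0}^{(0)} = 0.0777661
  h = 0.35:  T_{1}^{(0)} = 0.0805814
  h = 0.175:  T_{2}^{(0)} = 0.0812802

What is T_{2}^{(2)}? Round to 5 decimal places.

Richardson extrapolation on the trapezoidal column (denominator 4−1=3):
T_{1}^{(1)} = (4·0.0805814 − 0.0777661) / 3 = 0.0815198
T_{2}^{(1)} = 0.0812802 + (0.0812802 − 0.0805814)/3 = 0.0815131
T_{2}^{(2)} = 0.0815131 + (0.0815131 − 0.0815198)/15 = 0.0815127
(Column j=1 coincides with Simpson's rule on the same nodes.)

0.08151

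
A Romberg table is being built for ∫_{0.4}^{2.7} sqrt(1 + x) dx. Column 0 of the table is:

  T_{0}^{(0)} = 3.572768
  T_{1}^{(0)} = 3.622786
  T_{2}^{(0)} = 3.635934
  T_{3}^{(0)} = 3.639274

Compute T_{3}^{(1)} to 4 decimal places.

Richardson extrapolation on the trapezoidal column (denominator 4−1=3):
T_{3}^{(1)} = 3.639274 + (3.639274 − 3.635934)/3 = 3.640387

3.6404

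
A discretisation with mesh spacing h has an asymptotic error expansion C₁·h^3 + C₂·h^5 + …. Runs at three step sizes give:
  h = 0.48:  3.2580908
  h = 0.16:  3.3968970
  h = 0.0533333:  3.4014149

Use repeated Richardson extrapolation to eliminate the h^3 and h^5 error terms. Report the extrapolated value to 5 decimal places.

3.40159

First eliminate the h^3 term (factor 3^3 = 27):
  B₁ = (27·3.3968970 − 3.2580908)/26 = 3.4022357
  B₂ = (27·3.4014149 − 3.3968970)/26 = 3.4015887
Then eliminate the h^5 term (factor 3^5 = 243):
  (243·3.4015887 − 3.4022357)/242 = 3.4015860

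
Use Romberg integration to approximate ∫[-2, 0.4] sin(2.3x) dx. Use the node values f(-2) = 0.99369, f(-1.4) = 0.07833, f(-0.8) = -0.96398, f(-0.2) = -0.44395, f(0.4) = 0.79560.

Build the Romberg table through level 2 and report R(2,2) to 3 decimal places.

-0.286

R(0,0) (trapezoid, 1 panel, h=2.4000): 2.14715
R(1,0) (trapezoid, 2 panels, h=1.2000): -0.08320
R(2,0) (trapezoid, 4 panels, h=0.6000): -0.26097
R(1,1) = -0.08320 + (-0.08320 − 2.14715)/3 = -0.82665
R(2,1) = -0.26097 + (-0.26097 − (-0.08320))/3 = -0.32023
R(2,2) = -0.32023 + (-0.32023 − (-0.82665))/15 = -0.28647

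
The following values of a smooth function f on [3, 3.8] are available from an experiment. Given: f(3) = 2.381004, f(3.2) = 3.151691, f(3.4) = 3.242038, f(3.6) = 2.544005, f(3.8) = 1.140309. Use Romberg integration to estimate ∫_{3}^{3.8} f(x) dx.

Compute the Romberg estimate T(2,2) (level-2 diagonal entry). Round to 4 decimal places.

T(0,0) (trapezoid, 1 panel, h=0.8000): 1.408525
T(1,0) (trapezoid, 2 panels, h=0.4000): 2.001078
T(2,0) (trapezoid, 4 panels, h=0.2000): 2.139678
T(1,1) = 2.001078 + (2.001078 − 1.408525)/3 = 2.198596
T(2,1) = 2.139678 + (2.139678 − 2.001078)/3 = 2.185878
T(2,2) = 2.185878 + (2.185878 − 2.198596)/15 = 2.185030

2.1850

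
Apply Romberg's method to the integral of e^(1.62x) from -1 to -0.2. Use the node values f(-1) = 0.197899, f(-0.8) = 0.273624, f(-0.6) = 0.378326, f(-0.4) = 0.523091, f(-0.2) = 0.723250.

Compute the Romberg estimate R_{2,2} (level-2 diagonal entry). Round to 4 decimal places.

0.3243

R_{0,0} (trapezoid, 1 panel, h=0.8000): 0.368460
R_{1,0} (trapezoid, 2 panels, h=0.4000): 0.335560
R_{2,0} (trapezoid, 4 panels, h=0.2000): 0.327123
R_{1,1} = 0.335560 + (0.335560 − 0.368460)/3 = 0.324593
R_{2,1} = 0.327123 + (0.327123 − 0.335560)/3 = 0.324311
R_{2,2} = 0.324311 + (0.324311 − 0.324593)/15 = 0.324292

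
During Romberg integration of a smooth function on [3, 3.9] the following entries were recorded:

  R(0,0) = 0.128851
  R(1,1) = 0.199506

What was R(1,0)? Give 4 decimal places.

From R(1,1) = (4·R(1,0) − R(0,0))/3, solve for R(1,0):
4·R(1,0) = 3·0.199506 + 0.128851 = 0.727369
R(1,0) = 0.181842

0.1818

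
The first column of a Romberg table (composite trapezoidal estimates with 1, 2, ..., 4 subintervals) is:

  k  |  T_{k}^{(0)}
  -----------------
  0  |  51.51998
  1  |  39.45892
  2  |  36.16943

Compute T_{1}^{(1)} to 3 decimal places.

35.439

T_{1}^{(1)} = 39.45892 + (39.45892 − 51.51998)/3 = 35.43857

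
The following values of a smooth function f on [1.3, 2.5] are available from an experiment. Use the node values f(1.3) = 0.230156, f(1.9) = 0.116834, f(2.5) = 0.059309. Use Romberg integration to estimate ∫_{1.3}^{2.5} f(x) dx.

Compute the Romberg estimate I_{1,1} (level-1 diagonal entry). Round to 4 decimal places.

0.1514

I_{0,0} (trapezoid, 1 panel, h=1.2000): 0.173679
I_{1,0} (trapezoid, 2 panels, h=0.6000): 0.156940
I_{1,1} = 0.156940 + (0.156940 − 0.173679)/3 = 0.151360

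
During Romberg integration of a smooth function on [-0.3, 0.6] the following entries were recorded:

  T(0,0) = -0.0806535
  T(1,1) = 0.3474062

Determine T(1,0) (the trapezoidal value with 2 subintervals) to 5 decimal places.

0.24039

From T(1,1) = (4·T(1,0) − T(0,0))/3, solve for T(1,0):
4·T(1,0) = 3·0.3474062 + (-0.0806535) = 0.9615651
T(1,0) = 0.2403913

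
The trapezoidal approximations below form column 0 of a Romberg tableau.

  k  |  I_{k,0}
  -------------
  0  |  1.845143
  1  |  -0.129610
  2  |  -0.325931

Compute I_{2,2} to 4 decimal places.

-0.3649

Richardson extrapolation on the trapezoidal column (denominator 4−1=3):
I_{1,1} = (4·(-0.129610) − 1.845143) / 3 = -0.787861
I_{2,1} = -0.325931 + (-0.325931 − (-0.129610))/3 = -0.391371
I_{2,2} = -0.391371 + (-0.391371 − (-0.787861))/15 = -0.364938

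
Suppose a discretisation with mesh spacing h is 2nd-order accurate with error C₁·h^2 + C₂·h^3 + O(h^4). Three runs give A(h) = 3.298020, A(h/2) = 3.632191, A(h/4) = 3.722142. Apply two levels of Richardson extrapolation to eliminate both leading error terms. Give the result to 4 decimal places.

3.7533

First eliminate the h^2 term (factor 2^2 = 4):
  B₁ = (4·3.632191 − 3.298020)/3 = 3.743581
  B₂ = (4·3.722142 − 3.632191)/3 = 3.752126
Then eliminate the h^3 term (factor 2^3 = 8):
  (8·3.752126 − 3.743581)/7 = 3.753347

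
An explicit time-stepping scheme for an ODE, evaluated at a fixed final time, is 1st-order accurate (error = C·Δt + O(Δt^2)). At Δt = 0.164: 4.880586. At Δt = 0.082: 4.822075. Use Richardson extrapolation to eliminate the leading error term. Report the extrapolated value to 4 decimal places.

The leading error scales as Δt; refining by a factor of 2 reduces it by 2^1 = 2.
Extrapolated value = (2·A(Δt/2) − A(Δt)) / (2 − 1)
= (2·4.822075 − 4.880586) / 1
= 4.763564 / 1 = 4.763564

4.7636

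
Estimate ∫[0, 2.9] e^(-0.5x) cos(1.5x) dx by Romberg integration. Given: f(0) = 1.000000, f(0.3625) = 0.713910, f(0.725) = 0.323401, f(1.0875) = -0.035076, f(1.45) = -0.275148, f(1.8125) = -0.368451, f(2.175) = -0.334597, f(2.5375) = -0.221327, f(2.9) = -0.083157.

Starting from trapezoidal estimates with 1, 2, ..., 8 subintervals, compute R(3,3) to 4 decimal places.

0.0850

R(0,0) (trapezoid, 1 panel, h=2.9000): 1.329422
R(1,0) (trapezoid, 2 panels, h=1.4500): 0.265747
R(2,0) (trapezoid, 4 panels, h=0.7250): 0.124756
R(3,0) (trapezoid, 8 panels, h=0.3625): 0.094661
R(1,1) = 0.265747 + (0.265747 − 1.329422)/3 = -0.088811
R(2,1) = 0.124756 + (0.124756 − 0.265747)/3 = 0.077759
R(3,1) = 0.094661 + (0.094661 − 0.124756)/3 = 0.084629
R(2,2) = 0.077759 + (0.077759 − (-0.088811))/15 = 0.088864
R(3,2) = 0.084629 + (0.084629 − 0.077759)/15 = 0.085087
R(3,3) = 0.085087 + (0.085087 − 0.088864)/63 = 0.085027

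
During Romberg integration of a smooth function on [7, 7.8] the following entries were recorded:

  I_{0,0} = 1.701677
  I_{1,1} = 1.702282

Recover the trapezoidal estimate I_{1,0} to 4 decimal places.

1.7021

From I_{1,1} = (4·I_{1,0} − I_{0,0})/3, solve for I_{1,0}:
4·I_{1,0} = 3·1.702282 + 1.701677 = 6.808523
I_{1,0} = 1.702131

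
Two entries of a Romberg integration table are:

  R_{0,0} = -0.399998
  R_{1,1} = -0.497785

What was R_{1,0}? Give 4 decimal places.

From R_{1,1} = (4·R_{1,0} − R_{0,0})/3, solve for R_{1,0}:
4·R_{1,0} = 3·(-0.497785) + (-0.399998) = -1.893353
R_{1,0} = -0.473338

-0.4733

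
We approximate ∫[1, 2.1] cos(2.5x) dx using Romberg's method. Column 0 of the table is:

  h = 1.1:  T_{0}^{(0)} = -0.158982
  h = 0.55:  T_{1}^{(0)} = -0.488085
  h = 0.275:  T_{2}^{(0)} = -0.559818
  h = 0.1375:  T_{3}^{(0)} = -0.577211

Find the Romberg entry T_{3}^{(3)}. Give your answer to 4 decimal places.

-0.5830

Richardson extrapolation on the trapezoidal column (denominator 4−1=3):
T_{1}^{(1)} = (4·(-0.488085) − (-0.158982)) / 3 = -0.597786
T_{2}^{(1)} = -0.559818 + (-0.559818 − (-0.488085))/3 = -0.583729
T_{3}^{(1)} = (4·(-0.577211) − (-0.559818)) / 3 = -0.583009
T_{2}^{(2)} = -0.583729 + (-0.583729 − (-0.597786))/15 = -0.582792
T_{3}^{(2)} = (16·(-0.583009) − (-0.583729)) / 15 = -0.582961
T_{3}^{(3)} = (64·(-0.582961) − (-0.582792)) / 63 = -0.582964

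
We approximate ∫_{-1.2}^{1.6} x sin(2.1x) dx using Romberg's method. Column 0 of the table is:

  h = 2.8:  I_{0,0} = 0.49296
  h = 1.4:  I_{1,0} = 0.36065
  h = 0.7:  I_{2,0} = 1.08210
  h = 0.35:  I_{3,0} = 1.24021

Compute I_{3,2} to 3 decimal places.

Richardson extrapolation on the trapezoidal column (denominator 4−1=3):
I_{2,1} = (4·1.08210 − 0.36065) / 3 = 1.32258
I_{3,1} = (4·1.24021 − 1.08210) / 3 = 1.29291
I_{3,2} = 1.29291 + (1.29291 − 1.32258)/15 = 1.29093

1.291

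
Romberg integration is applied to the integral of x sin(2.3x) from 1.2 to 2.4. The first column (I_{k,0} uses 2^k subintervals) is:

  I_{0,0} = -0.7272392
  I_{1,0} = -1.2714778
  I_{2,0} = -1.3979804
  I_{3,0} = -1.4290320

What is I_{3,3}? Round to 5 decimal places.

I_{1,1} = -1.2714778 + (-1.2714778 − (-0.7272392))/3 = -1.4528907
I_{2,1} = (4·(-1.3979804) − (-1.2714778)) / 3 = -1.4401479
I_{3,1} = (4·(-1.4290320) − (-1.3979804)) / 3 = -1.4393825
I_{2,2} = -1.4401479 + (-1.4401479 − (-1.4528907))/15 = -1.4392984
I_{3,2} = -1.4393825 + (-1.4393825 − (-1.4401479))/15 = -1.4393315
I_{3,3} = (64·(-1.4393315) − (-1.4392984)) / 63 = -1.4393320
(Column j=1 coincides with Simpson's rule on the same nodes.)

-1.43933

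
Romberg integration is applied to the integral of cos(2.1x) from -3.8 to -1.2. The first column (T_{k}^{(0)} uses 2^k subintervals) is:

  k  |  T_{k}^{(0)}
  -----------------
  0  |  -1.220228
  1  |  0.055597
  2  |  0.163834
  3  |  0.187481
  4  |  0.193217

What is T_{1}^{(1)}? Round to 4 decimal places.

0.4809

Richardson extrapolation on the trapezoidal column (denominator 4−1=3):
T_{1}^{(1)} = (4·0.055597 − (-1.220228)) / 3 = 0.480872
(Column j=1 coincides with Simpson's rule on the same nodes.)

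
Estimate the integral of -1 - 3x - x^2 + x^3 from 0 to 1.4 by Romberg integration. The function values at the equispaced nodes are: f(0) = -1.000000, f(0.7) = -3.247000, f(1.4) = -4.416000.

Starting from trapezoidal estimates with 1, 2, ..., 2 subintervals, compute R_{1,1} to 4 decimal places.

R_{0,0} (trapezoid, 1 panel, h=1.4000): -3.791200
R_{1,0} (trapezoid, 2 panels, h=0.7000): -4.168500
R_{1,1} = -4.168500 + (-4.168500 − (-3.791200))/3 = -4.294267

-4.2943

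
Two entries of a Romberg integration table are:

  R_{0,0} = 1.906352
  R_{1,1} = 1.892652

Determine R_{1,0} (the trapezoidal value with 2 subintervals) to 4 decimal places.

1.8961

From R_{1,1} = (4·R_{1,0} − R_{0,0})/3, solve for R_{1,0}:
4·R_{1,0} = 3·1.892652 + 1.906352 = 7.584308
R_{1,0} = 1.896077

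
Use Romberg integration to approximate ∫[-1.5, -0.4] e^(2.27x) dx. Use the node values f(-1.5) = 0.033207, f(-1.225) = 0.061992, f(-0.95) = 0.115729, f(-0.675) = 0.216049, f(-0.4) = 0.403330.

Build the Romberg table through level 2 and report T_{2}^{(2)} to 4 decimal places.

0.1631

T_{0}^{(0)} (trapezoid, 1 panel, h=1.1000): 0.240095
T_{1}^{(0)} (trapezoid, 2 panels, h=0.5500): 0.183699
T_{2}^{(0)} (trapezoid, 4 panels, h=0.2750): 0.168311
T_{1}^{(1)} = 0.183699 + (0.183699 − 0.240095)/3 = 0.164900
T_{2}^{(1)} = 0.168311 + (0.168311 − 0.183699)/3 = 0.163182
T_{2}^{(2)} = 0.163182 + (0.163182 − 0.164900)/15 = 0.163067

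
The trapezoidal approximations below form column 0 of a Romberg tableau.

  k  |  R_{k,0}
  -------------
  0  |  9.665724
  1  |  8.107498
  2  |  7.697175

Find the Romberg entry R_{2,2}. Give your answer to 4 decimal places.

Richardson extrapolation on the trapezoidal column (denominator 4−1=3):
R_{1,1} = 8.107498 + (8.107498 − 9.665724)/3 = 7.588089
R_{2,1} = 7.697175 + (7.697175 − 8.107498)/3 = 7.560401
R_{2,2} = (16·7.560401 − 7.588089) / 15 = 7.558555

7.5586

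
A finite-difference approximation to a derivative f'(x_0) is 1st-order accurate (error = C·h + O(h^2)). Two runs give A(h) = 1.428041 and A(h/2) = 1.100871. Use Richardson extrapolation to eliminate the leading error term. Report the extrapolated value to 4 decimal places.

0.7737

The leading error scales as h; refining by a factor of 2 reduces it by 2^1 = 2.
Extrapolated value = (2·A(h/2) − A(h)) / (2 − 1)
= (2·1.100871 − 1.428041) / 1
= 0.773701 / 1 = 0.773701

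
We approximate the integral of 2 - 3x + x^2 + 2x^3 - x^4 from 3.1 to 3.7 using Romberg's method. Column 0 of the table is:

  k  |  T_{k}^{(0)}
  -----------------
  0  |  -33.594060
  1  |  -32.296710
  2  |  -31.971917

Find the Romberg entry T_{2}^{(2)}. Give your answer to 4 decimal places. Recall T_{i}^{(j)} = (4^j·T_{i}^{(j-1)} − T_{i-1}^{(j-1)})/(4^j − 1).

Richardson extrapolation on the trapezoidal column (denominator 4−1=3):
T_{1}^{(1)} = (4·(-32.296710) − (-33.594060)) / 3 = -31.864260
T_{2}^{(1)} = -31.971917 + (-31.971917 − (-32.296710))/3 = -31.863653
T_{2}^{(2)} = (16·(-31.863653) − (-31.864260)) / 15 = -31.863613

-31.8636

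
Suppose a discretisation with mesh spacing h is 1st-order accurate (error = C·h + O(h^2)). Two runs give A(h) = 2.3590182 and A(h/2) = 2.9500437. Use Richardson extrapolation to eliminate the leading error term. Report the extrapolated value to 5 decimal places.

3.54107

The leading error scales as h; refining by a factor of 2 reduces it by 2^1 = 2.
Extrapolated value = (2·A(h/2) − A(h)) / (2 − 1)
= (2·2.9500437 − 2.3590182) / 1
= 3.5410692 / 1 = 3.5410692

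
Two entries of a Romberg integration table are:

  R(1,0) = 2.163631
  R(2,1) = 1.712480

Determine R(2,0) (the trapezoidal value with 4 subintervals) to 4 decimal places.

From R(2,1) = (4·R(2,0) − R(1,0))/3, solve for R(2,0):
4·R(2,0) = 3·1.712480 + 2.163631 = 7.301071
R(2,0) = 1.825268

1.8253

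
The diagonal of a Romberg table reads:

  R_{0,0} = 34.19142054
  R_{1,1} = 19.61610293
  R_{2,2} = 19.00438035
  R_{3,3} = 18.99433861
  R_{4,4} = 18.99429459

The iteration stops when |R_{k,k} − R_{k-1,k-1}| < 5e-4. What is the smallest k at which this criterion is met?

k = 4

|R_{1,1} − R_{0,0}| = 14.57531761 ≥ 5e-4
|R_{2,2} − R_{1,1}| = 0.61172258 ≥ 5e-4
|R_{3,3} − R_{2,2}| = 0.01004174 ≥ 5e-4
|R_{4,4} − R_{3,3}| = 0.00004402 < 5e-4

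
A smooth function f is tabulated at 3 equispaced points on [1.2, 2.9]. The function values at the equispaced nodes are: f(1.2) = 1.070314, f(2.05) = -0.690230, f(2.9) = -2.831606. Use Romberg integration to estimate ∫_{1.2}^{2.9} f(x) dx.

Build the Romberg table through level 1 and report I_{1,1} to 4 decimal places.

-1.2813

I_{0,0} (trapezoid, 1 panel, h=1.7000): -1.497098
I_{1,0} (trapezoid, 2 panels, h=0.8500): -1.335245
I_{1,1} = -1.335245 + (-1.335245 − (-1.497098))/3 = -1.281294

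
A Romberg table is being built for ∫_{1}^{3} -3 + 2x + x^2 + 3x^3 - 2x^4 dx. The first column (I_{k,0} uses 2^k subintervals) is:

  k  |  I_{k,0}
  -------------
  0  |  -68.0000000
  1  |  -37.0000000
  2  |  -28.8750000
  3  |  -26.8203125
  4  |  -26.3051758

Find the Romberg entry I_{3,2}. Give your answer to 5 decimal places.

-26.13333

Richardson extrapolation on the trapezoidal column (denominator 4−1=3):
I_{2,1} = -28.8750000 + (-28.8750000 − (-37.0000000))/3 = -26.1666667
I_{3,1} = -26.8203125 + (-26.8203125 − (-28.8750000))/3 = -26.1354167
I_{3,2} = -26.1354167 + (-26.1354167 − (-26.1666667))/15 = -26.1333334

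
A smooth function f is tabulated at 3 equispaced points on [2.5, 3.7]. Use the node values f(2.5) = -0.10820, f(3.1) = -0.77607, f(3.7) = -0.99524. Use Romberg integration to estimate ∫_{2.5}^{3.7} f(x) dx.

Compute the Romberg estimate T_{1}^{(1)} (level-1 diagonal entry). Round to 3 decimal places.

T_{0}^{(0)} (trapezoid, 1 panel, h=1.2000): -0.66206
T_{1}^{(0)} (trapezoid, 2 panels, h=0.6000): -0.79667
T_{1}^{(1)} = -0.79667 + (-0.79667 − (-0.66206))/3 = -0.84154

-0.842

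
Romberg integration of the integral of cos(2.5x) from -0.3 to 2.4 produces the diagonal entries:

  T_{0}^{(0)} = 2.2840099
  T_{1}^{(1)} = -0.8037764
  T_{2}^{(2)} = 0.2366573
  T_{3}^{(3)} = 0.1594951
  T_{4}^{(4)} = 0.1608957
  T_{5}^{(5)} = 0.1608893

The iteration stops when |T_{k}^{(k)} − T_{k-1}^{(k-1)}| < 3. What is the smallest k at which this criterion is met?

|T_{1}^{(1)} − T_{0}^{(0)}| = 3.0877863 ≥ 3
|T_{2}^{(2)} − T_{1}^{(1)}| = 1.0404337 < 3

k = 2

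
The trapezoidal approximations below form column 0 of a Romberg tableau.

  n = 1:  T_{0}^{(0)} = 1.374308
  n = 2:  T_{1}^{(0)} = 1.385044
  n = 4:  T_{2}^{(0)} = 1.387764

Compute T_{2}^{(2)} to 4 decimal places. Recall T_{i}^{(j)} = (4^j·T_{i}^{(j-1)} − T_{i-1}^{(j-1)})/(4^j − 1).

T_{1}^{(1)} = 1.385044 + (1.385044 − 1.374308)/3 = 1.388623
T_{2}^{(1)} = 1.387764 + (1.387764 − 1.385044)/3 = 1.388671
T_{2}^{(2)} = (16·1.388671 − 1.388623) / 15 = 1.388674

1.3887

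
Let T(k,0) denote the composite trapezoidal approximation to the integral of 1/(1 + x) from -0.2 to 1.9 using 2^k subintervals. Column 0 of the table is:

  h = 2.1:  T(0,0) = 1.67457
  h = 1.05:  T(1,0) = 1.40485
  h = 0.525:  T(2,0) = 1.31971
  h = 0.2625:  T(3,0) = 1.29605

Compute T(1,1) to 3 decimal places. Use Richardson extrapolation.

1.315

Richardson extrapolation on the trapezoidal column (denominator 4−1=3):
T(1,1) = 1.40485 + (1.40485 − 1.67457)/3 = 1.31494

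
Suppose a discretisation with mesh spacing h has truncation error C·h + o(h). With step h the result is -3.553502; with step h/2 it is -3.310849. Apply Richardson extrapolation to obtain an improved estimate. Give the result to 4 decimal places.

The leading error scales as h; refining by a factor of 2 reduces it by 2^1 = 2.
Extrapolated value = (2·A(h/2) − A(h)) / (2 − 1)
= (2·(-3.310849) − (-3.553502)) / 1
= -3.068196 / 1 = -3.068196

-3.0682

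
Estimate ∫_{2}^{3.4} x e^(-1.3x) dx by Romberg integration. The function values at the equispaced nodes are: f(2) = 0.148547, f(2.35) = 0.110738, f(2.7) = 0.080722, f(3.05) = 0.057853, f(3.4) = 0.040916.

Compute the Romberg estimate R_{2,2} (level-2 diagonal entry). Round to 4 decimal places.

R_{0,0} (trapezoid, 1 panel, h=1.4000): 0.132624
R_{1,0} (trapezoid, 2 panels, h=0.7000): 0.122817
R_{2,0} (trapezoid, 4 panels, h=0.3500): 0.120416
R_{1,1} = 0.122817 + (0.122817 − 0.132624)/3 = 0.119548
R_{2,1} = 0.120416 + (0.120416 − 0.122817)/3 = 0.119616
R_{2,2} = 0.119616 + (0.119616 − 0.119548)/15 = 0.119621

0.1196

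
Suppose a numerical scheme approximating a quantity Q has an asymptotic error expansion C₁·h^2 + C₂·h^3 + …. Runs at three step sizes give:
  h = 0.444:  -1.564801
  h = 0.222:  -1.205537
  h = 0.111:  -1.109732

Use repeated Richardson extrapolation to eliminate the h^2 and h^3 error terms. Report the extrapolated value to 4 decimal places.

-1.0767

First eliminate the h^2 term (factor 2^2 = 4):
  B₁ = (4·(-1.205537) − (-1.564801))/3 = -1.085782
  B₂ = (4·(-1.109732) − (-1.205537))/3 = -1.077797
Then eliminate the h^3 term (factor 2^3 = 8):
  (8·(-1.077797) − (-1.085782))/7 = -1.076656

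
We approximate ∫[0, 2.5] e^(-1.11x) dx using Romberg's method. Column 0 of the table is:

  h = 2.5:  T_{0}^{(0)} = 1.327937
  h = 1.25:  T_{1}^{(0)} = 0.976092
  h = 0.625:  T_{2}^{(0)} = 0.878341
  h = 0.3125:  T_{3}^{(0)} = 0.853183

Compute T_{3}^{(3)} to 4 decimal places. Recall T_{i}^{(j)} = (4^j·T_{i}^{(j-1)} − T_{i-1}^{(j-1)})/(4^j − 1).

0.8447

Richardson extrapolation on the trapezoidal column (denominator 4−1=3):
T_{1}^{(1)} = (4·0.976092 − 1.327937) / 3 = 0.858810
T_{2}^{(1)} = 0.878341 + (0.878341 − 0.976092)/3 = 0.845757
T_{3}^{(1)} = 0.853183 + (0.853183 − 0.878341)/3 = 0.844797
T_{2}^{(2)} = (16·0.845757 − 0.858810) / 15 = 0.844887
T_{3}^{(2)} = 0.844797 + (0.844797 − 0.845757)/15 = 0.844733
T_{3}^{(3)} = 0.844733 + (0.844733 − 0.844887)/63 = 0.844731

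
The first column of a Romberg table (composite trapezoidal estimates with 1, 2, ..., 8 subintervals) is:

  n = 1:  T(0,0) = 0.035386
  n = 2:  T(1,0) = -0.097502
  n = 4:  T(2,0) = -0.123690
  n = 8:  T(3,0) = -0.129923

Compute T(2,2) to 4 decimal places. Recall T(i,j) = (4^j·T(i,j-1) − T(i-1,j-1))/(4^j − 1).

-0.1318

Richardson extrapolation on the trapezoidal column (denominator 4−1=3):
T(1,1) = (4·(-0.097502) − 0.035386) / 3 = -0.141798
T(2,1) = -0.123690 + (-0.123690 − (-0.097502))/3 = -0.132419
T(2,2) = -0.132419 + (-0.132419 − (-0.141798))/15 = -0.131794
(Column j=1 coincides with Simpson's rule on the same nodes.)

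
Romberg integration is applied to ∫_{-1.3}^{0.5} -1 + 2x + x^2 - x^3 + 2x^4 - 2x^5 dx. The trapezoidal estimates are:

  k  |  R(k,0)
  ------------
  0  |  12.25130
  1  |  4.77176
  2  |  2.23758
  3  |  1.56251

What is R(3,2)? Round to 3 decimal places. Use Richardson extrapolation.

1.334

Richardson extrapolation on the trapezoidal column (denominator 4−1=3):
R(2,1) = 2.23758 + (2.23758 − 4.77176)/3 = 1.39285
R(3,1) = 1.56251 + (1.56251 − 2.23758)/3 = 1.33749
R(3,2) = (16·1.33749 − 1.39285) / 15 = 1.33380
(Column j=1 coincides with Simpson's rule on the same nodes.)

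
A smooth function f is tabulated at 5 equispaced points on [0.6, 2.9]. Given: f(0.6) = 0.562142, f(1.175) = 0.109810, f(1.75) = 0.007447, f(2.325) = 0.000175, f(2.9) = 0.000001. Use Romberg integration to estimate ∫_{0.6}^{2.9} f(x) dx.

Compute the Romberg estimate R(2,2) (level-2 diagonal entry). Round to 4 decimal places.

0.1928

R(0,0) (trapezoid, 1 panel, h=2.3000): 0.646464
R(1,0) (trapezoid, 2 panels, h=1.1500): 0.331796
R(2,0) (trapezoid, 4 panels, h=0.5750): 0.229140
R(1,1) = 0.331796 + (0.331796 − 0.646464)/3 = 0.226907
R(2,1) = 0.229140 + (0.229140 − 0.331796)/3 = 0.194921
R(2,2) = 0.194921 + (0.194921 − 0.226907)/15 = 0.192789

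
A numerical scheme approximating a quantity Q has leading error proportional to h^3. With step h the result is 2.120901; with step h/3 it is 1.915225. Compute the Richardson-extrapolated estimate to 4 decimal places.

The leading error scales as h^3; refining by a factor of 3 reduces it by 3^3 = 27.
Extrapolated value = (27·A(h/3) − A(h)) / (27 − 1)
= (27·1.915225 − 2.120901) / 26
= 49.590174 / 26 = 1.907314

1.9073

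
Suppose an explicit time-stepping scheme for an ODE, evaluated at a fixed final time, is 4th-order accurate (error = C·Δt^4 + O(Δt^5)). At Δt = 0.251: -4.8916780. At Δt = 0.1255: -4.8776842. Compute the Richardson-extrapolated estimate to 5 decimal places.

-4.87675

Extrapolated value = (16·A(Δt/2) − A(Δt)) / (16 − 1)
= (16·(-4.8776842) − (-4.8916780)) / 15
= -73.1512692 / 15 = -4.8767513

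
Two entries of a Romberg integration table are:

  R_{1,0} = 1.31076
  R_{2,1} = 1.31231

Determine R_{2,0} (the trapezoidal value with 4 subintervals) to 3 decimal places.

1.312

From R_{2,1} = (4·R_{2,0} − R_{1,0})/3, solve for R_{2,0}:
4·R_{2,0} = 3·1.31231 + 1.31076 = 5.24769
R_{2,0} = 1.31192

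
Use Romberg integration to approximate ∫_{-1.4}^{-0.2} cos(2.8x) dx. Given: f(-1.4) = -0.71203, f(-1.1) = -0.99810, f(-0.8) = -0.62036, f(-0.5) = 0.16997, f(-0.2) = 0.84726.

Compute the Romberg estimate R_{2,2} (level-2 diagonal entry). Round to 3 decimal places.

R_{0,0} (trapezoid, 1 panel, h=1.2000): 0.08114
R_{1,0} (trapezoid, 2 panels, h=0.6000): -0.33165
R_{2,0} (trapezoid, 4 panels, h=0.3000): -0.41426
R_{1,1} = -0.33165 + (-0.33165 − 0.08114)/3 = -0.46925
R_{2,1} = -0.41426 + (-0.41426 − (-0.33165))/3 = -0.44180
R_{2,2} = -0.44180 + (-0.44180 − (-0.46925))/15 = -0.43997

-0.440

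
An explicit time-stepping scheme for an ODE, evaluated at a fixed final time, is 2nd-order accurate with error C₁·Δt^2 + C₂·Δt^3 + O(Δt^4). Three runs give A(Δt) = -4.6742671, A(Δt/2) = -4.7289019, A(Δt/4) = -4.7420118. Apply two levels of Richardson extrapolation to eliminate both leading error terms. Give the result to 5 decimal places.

First eliminate the Δt^2 term (factor 2^2 = 4):
  B₁ = (4·(-4.7289019) − (-4.6742671))/3 = -4.7471135
  B₂ = (4·(-4.7420118) − (-4.7289019))/3 = -4.7463818
Then eliminate the Δt^3 term (factor 2^3 = 8):
  (8·(-4.7463818) − (-4.7471135))/7 = -4.7462773

-4.74628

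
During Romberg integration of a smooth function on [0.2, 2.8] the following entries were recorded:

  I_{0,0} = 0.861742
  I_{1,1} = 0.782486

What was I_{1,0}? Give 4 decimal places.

From I_{1,1} = (4·I_{1,0} − I_{0,0})/3, solve for I_{1,0}:
4·I_{1,0} = 3·0.782486 + 0.861742 = 3.209200
I_{1,0} = 0.802300

0.8023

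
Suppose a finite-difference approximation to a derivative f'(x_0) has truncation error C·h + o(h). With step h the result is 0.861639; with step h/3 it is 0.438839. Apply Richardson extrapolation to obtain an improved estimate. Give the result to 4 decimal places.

0.2274

The leading error scales as h; refining by a factor of 3 reduces it by 3^1 = 3.
Extrapolated value = (3·A(h/3) − A(h)) / (3 − 1)
= (3·0.438839 − 0.861639) / 2
= 0.454878 / 2 = 0.227439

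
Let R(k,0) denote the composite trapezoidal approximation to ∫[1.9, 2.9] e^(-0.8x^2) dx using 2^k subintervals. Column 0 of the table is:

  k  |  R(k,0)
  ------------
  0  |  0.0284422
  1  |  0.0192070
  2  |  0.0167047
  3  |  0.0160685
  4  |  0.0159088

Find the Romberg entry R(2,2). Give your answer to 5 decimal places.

R(1,1) = 0.0192070 + (0.0192070 − 0.0284422)/3 = 0.0161286
R(2,1) = (4·0.0167047 − 0.0192070) / 3 = 0.0158706
R(2,2) = (16·0.0158706 − 0.0161286) / 15 = 0.0158534

0.01585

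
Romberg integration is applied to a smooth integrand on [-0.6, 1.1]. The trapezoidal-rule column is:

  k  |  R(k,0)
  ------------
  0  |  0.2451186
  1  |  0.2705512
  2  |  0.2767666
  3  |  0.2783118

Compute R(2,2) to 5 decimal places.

Richardson extrapolation on the trapezoidal column (denominator 4−1=3):
R(1,1) = (4·0.2705512 − 0.2451186) / 3 = 0.2790287
R(2,1) = (4·0.2767666 − 0.2705512) / 3 = 0.2788384
R(2,2) = 0.2788384 + (0.2788384 − 0.2790287)/15 = 0.2788257

0.27883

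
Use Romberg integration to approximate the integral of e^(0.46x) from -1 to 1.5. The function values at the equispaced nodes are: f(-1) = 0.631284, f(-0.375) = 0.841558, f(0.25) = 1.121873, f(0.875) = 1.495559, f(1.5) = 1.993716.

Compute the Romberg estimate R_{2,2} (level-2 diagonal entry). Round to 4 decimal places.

2.9618

R_{0,0} (trapezoid, 1 panel, h=2.5000): 3.281250
R_{1,0} (trapezoid, 2 panels, h=1.2500): 3.042966
R_{2,0} (trapezoid, 4 panels, h=0.6250): 2.982181
R_{1,1} = 3.042966 + (3.042966 − 3.281250)/3 = 2.963538
R_{2,1} = 2.982181 + (2.982181 − 3.042966)/3 = 2.961919
R_{2,2} = 2.961919 + (2.961919 − 2.963538)/15 = 2.961811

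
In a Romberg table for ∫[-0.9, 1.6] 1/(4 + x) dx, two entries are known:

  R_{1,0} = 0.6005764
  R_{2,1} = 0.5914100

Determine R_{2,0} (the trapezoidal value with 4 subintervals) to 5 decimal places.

0.59370

From R_{2,1} = (4·R_{2,0} − R_{1,0})/3, solve for R_{2,0}:
4·R_{2,0} = 3·0.5914100 + 0.6005764 = 2.3748064
R_{2,0} = 0.5937016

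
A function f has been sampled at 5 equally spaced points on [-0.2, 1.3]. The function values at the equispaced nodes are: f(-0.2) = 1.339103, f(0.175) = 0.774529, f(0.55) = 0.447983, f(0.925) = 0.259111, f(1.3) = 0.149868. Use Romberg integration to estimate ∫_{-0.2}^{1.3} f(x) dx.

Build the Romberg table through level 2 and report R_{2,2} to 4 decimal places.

R_{0,0} (trapezoid, 1 panel, h=1.5000): 1.116728
R_{1,0} (trapezoid, 2 panels, h=0.7500): 0.894351
R_{2,0} (trapezoid, 4 panels, h=0.3750): 0.834791
R_{1,1} = 0.894351 + (0.894351 − 1.116728)/3 = 0.820225
R_{2,1} = 0.834791 + (0.834791 − 0.894351)/3 = 0.814938
R_{2,2} = 0.814938 + (0.814938 − 0.820225)/15 = 0.814586

0.8146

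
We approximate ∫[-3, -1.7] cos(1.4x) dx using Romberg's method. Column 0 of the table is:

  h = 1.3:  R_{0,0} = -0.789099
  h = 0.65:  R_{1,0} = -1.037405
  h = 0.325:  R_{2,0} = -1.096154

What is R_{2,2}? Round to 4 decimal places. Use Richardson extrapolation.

-1.1154

R_{1,1} = (4·(-1.037405) − (-0.789099)) / 3 = -1.120174
R_{2,1} = (4·(-1.096154) − (-1.037405)) / 3 = -1.115737
R_{2,2} = -1.115737 + (-1.115737 − (-1.120174))/15 = -1.115441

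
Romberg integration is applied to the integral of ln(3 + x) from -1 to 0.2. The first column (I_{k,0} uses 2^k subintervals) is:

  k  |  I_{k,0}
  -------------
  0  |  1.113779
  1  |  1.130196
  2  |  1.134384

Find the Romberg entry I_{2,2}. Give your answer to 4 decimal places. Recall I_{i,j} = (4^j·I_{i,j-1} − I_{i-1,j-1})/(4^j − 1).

1.1358

I_{1,1} = (4·1.130196 − 1.113779) / 3 = 1.135668
I_{2,1} = (4·1.134384 − 1.130196) / 3 = 1.135780
I_{2,2} = 1.135780 + (1.135780 − 1.135668)/15 = 1.135787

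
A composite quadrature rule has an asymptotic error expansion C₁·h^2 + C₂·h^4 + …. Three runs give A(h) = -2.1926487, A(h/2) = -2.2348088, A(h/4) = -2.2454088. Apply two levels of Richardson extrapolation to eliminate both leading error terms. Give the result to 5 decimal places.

First eliminate the h^2 term (factor 2^2 = 4):
  B₁ = (4·(-2.2348088) − (-2.1926487))/3 = -2.2488622
  B₂ = (4·(-2.2454088) − (-2.2348088))/3 = -2.2489421
Then eliminate the h^4 term (factor 2^4 = 16):
  (16·(-2.2489421) − (-2.2488622))/15 = -2.2489474

-2.24895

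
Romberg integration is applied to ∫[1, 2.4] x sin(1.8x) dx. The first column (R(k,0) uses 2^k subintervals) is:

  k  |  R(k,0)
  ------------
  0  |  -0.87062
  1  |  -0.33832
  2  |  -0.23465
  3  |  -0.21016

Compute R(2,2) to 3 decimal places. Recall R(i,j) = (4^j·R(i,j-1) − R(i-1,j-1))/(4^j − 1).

Richardson extrapolation on the trapezoidal column (denominator 4−1=3):
R(1,1) = (4·(-0.33832) − (-0.87062)) / 3 = -0.16089
R(2,1) = -0.23465 + (-0.23465 − (-0.33832))/3 = -0.20009
R(2,2) = -0.20009 + (-0.20009 − (-0.16089))/15 = -0.20270

-0.203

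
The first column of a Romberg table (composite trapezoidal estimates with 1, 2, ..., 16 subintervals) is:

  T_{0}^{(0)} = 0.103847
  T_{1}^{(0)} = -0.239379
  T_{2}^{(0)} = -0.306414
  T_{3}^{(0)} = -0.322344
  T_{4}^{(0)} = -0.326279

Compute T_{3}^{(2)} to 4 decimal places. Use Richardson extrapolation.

Richardson extrapolation on the trapezoidal column (denominator 4−1=3):
T_{2}^{(1)} = -0.306414 + (-0.306414 − (-0.239379))/3 = -0.328759
T_{3}^{(1)} = (4·(-0.322344) − (-0.306414)) / 3 = -0.327654
T_{3}^{(2)} = (16·(-0.327654) − (-0.328759)) / 15 = -0.327580

-0.3276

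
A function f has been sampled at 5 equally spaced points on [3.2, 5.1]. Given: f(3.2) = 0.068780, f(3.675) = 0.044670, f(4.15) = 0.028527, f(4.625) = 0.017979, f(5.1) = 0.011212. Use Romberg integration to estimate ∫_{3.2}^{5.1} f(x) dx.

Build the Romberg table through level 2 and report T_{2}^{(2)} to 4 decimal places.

0.0614

T_{0}^{(0)} (trapezoid, 1 panel, h=1.9000): 0.075992
T_{1}^{(0)} (trapezoid, 2 panels, h=0.9500): 0.065097
T_{2}^{(0)} (trapezoid, 4 panels, h=0.4750): 0.062307
T_{1}^{(1)} = 0.065097 + (0.065097 − 0.075992)/3 = 0.061465
T_{2}^{(1)} = 0.062307 + (0.062307 − 0.065097)/3 = 0.061377
T_{2}^{(2)} = 0.061377 + (0.061377 − 0.061465)/15 = 0.061371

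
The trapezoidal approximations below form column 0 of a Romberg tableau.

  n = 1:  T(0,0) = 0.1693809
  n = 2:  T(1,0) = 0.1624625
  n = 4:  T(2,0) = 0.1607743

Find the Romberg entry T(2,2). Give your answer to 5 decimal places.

0.16022

T(1,1) = (4·0.1624625 − 0.1693809) / 3 = 0.1601564
T(2,1) = (4·0.1607743 − 0.1624625) / 3 = 0.1602116
T(2,2) = (16·0.1602116 − 0.1601564) / 15 = 0.1602153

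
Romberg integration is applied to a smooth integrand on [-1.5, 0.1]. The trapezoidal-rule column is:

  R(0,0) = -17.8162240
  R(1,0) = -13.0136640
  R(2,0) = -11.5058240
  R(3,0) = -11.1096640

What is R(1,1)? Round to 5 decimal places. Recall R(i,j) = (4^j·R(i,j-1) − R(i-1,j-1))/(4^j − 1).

Richardson extrapolation on the trapezoidal column (denominator 4−1=3):
R(1,1) = -13.0136640 + (-13.0136640 − (-17.8162240))/3 = -11.4128107

-11.41281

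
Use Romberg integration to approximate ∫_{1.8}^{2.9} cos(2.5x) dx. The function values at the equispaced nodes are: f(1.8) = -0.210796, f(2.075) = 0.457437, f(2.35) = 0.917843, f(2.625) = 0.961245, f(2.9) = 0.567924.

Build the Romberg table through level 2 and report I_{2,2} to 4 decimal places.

I_{0,0} (trapezoid, 1 panel, h=1.1000): 0.196420
I_{1,0} (trapezoid, 2 panels, h=0.5500): 0.603024
I_{2,0} (trapezoid, 4 panels, h=0.2750): 0.691649
I_{1,1} = 0.603024 + (0.603024 − 0.196420)/3 = 0.738559
I_{2,1} = 0.691649 + (0.691649 − 0.603024)/3 = 0.721191
I_{2,2} = 0.721191 + (0.721191 − 0.738559)/15 = 0.720033

0.7200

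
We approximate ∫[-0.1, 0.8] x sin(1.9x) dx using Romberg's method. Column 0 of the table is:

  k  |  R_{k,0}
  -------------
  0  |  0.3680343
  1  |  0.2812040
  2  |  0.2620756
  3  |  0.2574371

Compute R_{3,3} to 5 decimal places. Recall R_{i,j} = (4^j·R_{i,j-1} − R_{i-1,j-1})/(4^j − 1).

0.25590

Richardson extrapolation on the trapezoidal column (denominator 4−1=3):
R_{1,1} = (4·0.2812040 − 0.3680343) / 3 = 0.2522606
R_{2,1} = (4·0.2620756 − 0.2812040) / 3 = 0.2556995
R_{3,1} = 0.2574371 + (0.2574371 − 0.2620756)/3 = 0.2558909
R_{2,2} = (16·0.2556995 − 0.2522606) / 15 = 0.2559288
R_{3,2} = (16·0.2558909 − 0.2556995) / 15 = 0.2559037
R_{3,3} = (64·0.2559037 − 0.2559288) / 63 = 0.2559033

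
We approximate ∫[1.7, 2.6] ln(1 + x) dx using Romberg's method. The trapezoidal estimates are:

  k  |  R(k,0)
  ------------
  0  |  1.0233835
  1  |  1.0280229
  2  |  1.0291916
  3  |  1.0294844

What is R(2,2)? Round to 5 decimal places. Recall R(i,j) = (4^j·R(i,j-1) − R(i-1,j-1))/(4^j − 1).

1.02958

R(1,1) = 1.0280229 + (1.0280229 − 1.0233835)/3 = 1.0295694
R(2,1) = 1.0291916 + (1.0291916 − 1.0280229)/3 = 1.0295812
R(2,2) = 1.0295812 + (1.0295812 − 1.0295694)/15 = 1.0295820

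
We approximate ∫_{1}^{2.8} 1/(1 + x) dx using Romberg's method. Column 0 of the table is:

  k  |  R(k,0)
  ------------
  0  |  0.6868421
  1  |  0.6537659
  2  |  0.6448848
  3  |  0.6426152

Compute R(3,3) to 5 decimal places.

0.64185

Richardson extrapolation on the trapezoidal column (denominator 4−1=3):
R(1,1) = (4·0.6537659 − 0.6868421) / 3 = 0.6427405
R(2,1) = (4·0.6448848 − 0.6537659) / 3 = 0.6419244
R(3,1) = (4·0.6426152 − 0.6448848) / 3 = 0.6418587
R(2,2) = (16·0.6419244 − 0.6427405) / 15 = 0.6418700
R(3,2) = (16·0.6418587 − 0.6419244) / 15 = 0.6418543
R(3,3) = 0.6418543 + (0.6418543 − 0.6418700)/63 = 0.6418541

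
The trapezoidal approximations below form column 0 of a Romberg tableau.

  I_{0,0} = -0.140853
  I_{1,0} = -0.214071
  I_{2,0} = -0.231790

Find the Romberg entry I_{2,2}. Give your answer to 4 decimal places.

Richardson extrapolation on the trapezoidal column (denominator 4−1=3):
I_{1,1} = -0.214071 + (-0.214071 − (-0.140853))/3 = -0.238477
I_{2,1} = (4·(-0.231790) − (-0.214071)) / 3 = -0.237696
I_{2,2} = -0.237696 + (-0.237696 − (-0.238477))/15 = -0.237644

-0.2376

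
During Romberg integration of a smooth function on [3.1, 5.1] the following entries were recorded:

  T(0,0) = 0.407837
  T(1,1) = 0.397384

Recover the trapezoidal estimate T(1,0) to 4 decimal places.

From T(1,1) = (4·T(1,0) − T(0,0))/3, solve for T(1,0):
4·T(1,0) = 3·0.397384 + 0.407837 = 1.599989
T(1,0) = 0.399997

0.4000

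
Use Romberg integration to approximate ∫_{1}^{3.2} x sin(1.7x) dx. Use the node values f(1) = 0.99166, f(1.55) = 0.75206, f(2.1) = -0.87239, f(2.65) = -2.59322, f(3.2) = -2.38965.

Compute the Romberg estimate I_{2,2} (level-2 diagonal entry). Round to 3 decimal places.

I_{0,0} (trapezoid, 1 panel, h=2.2000): -1.53779
I_{1,0} (trapezoid, 2 panels, h=1.1000): -1.72852
I_{2,0} (trapezoid, 4 panels, h=0.5500): -1.87690
I_{1,1} = -1.72852 + (-1.72852 − (-1.53779))/3 = -1.79210
I_{2,1} = -1.87690 + (-1.87690 − (-1.72852))/3 = -1.92636
I_{2,2} = -1.92636 + (-1.92636 − (-1.79210))/15 = -1.93531

-1.935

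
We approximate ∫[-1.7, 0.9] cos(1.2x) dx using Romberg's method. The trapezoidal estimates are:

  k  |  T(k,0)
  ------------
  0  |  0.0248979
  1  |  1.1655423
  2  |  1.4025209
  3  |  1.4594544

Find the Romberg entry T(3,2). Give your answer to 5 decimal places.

1.47823

T(2,1) = 1.4025209 + (1.4025209 − 1.1655423)/3 = 1.4815138
T(3,1) = (4·1.4594544 − 1.4025209) / 3 = 1.4784322
T(3,2) = (16·1.4784322 − 1.4815138) / 15 = 1.4782268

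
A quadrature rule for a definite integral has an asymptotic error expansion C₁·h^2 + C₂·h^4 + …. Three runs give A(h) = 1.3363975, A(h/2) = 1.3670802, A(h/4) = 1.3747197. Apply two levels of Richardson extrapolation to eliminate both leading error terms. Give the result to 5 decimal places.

First eliminate the h^2 term (factor 2^2 = 4):
  B₁ = (4·1.3670802 − 1.3363975)/3 = 1.3773078
  B₂ = (4·1.3747197 − 1.3670802)/3 = 1.3772662
Then eliminate the h^4 term (factor 2^4 = 16):
  (16·1.3772662 − 1.3773078)/15 = 1.3772634

1.37726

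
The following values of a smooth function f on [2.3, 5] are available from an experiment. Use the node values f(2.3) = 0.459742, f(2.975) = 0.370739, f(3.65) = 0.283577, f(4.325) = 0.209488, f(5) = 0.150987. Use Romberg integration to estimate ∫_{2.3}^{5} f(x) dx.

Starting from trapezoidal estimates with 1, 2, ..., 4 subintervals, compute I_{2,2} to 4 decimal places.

0.7874

I_{0,0} (trapezoid, 1 panel, h=2.7000): 0.824484
I_{1,0} (trapezoid, 2 panels, h=1.3500): 0.795071
I_{2,0} (trapezoid, 4 panels, h=0.6750): 0.789189
I_{1,1} = 0.795071 + (0.795071 − 0.824484)/3 = 0.785267
I_{2,1} = 0.789189 + (0.789189 − 0.795071)/3 = 0.787228
I_{2,2} = 0.787228 + (0.787228 − 0.785267)/15 = 0.787359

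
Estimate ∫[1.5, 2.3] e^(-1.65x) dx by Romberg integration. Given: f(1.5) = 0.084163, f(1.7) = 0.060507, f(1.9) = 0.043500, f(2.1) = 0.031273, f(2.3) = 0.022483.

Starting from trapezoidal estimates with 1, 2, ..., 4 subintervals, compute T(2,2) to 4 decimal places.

0.0374

T(0,0) (trapezoid, 1 panel, h=0.8000): 0.042658
T(1,0) (trapezoid, 2 panels, h=0.4000): 0.038729
T(2,0) (trapezoid, 4 panels, h=0.2000): 0.037721
T(1,1) = 0.038729 + (0.038729 − 0.042658)/3 = 0.037419
T(2,1) = 0.037721 + (0.037721 − 0.038729)/3 = 0.037385
T(2,2) = 0.037385 + (0.037385 − 0.037419)/15 = 0.037383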